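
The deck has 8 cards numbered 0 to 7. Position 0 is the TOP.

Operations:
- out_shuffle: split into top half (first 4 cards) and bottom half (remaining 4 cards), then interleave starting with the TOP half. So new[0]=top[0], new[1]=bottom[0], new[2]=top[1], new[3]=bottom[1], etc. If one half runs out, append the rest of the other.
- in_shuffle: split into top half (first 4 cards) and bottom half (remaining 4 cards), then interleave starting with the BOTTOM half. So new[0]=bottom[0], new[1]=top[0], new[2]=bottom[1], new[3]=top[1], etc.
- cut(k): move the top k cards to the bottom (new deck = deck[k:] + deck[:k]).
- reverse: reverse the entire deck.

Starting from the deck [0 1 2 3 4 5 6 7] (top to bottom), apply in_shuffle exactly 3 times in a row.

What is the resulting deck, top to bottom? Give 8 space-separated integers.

After op 1 (in_shuffle): [4 0 5 1 6 2 7 3]
After op 2 (in_shuffle): [6 4 2 0 7 5 3 1]
After op 3 (in_shuffle): [7 6 5 4 3 2 1 0]

Answer: 7 6 5 4 3 2 1 0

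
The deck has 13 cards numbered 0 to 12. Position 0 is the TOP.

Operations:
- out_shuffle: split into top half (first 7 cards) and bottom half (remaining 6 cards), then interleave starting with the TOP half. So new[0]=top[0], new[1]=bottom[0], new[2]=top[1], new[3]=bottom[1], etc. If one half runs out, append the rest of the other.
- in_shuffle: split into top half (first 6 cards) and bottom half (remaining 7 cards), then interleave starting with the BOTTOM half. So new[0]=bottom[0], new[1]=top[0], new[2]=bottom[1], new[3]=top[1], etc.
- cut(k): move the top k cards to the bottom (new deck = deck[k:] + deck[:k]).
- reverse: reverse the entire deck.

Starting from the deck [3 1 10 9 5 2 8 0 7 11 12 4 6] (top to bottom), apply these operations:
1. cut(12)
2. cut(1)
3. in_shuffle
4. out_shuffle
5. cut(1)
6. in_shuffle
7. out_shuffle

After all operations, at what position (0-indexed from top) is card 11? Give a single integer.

After op 1 (cut(12)): [6 3 1 10 9 5 2 8 0 7 11 12 4]
After op 2 (cut(1)): [3 1 10 9 5 2 8 0 7 11 12 4 6]
After op 3 (in_shuffle): [8 3 0 1 7 10 11 9 12 5 4 2 6]
After op 4 (out_shuffle): [8 9 3 12 0 5 1 4 7 2 10 6 11]
After op 5 (cut(1)): [9 3 12 0 5 1 4 7 2 10 6 11 8]
After op 6 (in_shuffle): [4 9 7 3 2 12 10 0 6 5 11 1 8]
After op 7 (out_shuffle): [4 0 9 6 7 5 3 11 2 1 12 8 10]
Card 11 is at position 7.

Answer: 7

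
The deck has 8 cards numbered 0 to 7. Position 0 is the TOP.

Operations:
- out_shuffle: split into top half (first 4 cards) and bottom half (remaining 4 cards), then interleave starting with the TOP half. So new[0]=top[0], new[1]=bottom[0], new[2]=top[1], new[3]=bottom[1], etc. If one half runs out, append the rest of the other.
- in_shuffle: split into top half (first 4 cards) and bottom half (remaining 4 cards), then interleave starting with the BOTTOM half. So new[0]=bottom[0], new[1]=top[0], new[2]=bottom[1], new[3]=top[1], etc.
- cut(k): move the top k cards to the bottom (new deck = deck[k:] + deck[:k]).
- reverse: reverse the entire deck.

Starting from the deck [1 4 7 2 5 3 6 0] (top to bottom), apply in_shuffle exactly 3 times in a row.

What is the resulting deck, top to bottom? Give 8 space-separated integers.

After op 1 (in_shuffle): [5 1 3 4 6 7 0 2]
After op 2 (in_shuffle): [6 5 7 1 0 3 2 4]
After op 3 (in_shuffle): [0 6 3 5 2 7 4 1]

Answer: 0 6 3 5 2 7 4 1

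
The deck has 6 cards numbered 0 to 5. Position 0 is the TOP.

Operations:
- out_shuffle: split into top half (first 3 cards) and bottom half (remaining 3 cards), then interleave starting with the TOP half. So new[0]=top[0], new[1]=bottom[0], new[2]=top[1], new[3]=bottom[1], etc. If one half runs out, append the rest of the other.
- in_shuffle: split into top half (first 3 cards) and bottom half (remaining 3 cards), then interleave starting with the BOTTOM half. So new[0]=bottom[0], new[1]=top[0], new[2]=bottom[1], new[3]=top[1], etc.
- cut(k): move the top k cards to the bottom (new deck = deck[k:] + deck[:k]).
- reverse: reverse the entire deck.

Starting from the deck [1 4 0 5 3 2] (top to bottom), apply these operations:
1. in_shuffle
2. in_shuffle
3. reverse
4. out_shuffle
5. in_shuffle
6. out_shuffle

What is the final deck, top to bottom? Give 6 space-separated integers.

After op 1 (in_shuffle): [5 1 3 4 2 0]
After op 2 (in_shuffle): [4 5 2 1 0 3]
After op 3 (reverse): [3 0 1 2 5 4]
After op 4 (out_shuffle): [3 2 0 5 1 4]
After op 5 (in_shuffle): [5 3 1 2 4 0]
After op 6 (out_shuffle): [5 2 3 4 1 0]

Answer: 5 2 3 4 1 0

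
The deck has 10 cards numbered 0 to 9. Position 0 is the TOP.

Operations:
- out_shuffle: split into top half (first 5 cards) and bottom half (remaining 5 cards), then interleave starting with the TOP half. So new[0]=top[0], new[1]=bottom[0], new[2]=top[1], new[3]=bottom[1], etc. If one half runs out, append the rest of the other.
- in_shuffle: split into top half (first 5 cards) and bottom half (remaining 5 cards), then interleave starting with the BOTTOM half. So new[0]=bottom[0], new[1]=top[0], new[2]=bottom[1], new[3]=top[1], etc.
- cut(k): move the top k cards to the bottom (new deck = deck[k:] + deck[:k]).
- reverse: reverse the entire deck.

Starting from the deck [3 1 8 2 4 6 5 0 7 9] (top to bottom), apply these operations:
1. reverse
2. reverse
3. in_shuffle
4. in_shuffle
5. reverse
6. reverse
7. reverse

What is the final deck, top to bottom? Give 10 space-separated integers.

Answer: 0 4 1 9 5 2 3 7 6 8

Derivation:
After op 1 (reverse): [9 7 0 5 6 4 2 8 1 3]
After op 2 (reverse): [3 1 8 2 4 6 5 0 7 9]
After op 3 (in_shuffle): [6 3 5 1 0 8 7 2 9 4]
After op 4 (in_shuffle): [8 6 7 3 2 5 9 1 4 0]
After op 5 (reverse): [0 4 1 9 5 2 3 7 6 8]
After op 6 (reverse): [8 6 7 3 2 5 9 1 4 0]
After op 7 (reverse): [0 4 1 9 5 2 3 7 6 8]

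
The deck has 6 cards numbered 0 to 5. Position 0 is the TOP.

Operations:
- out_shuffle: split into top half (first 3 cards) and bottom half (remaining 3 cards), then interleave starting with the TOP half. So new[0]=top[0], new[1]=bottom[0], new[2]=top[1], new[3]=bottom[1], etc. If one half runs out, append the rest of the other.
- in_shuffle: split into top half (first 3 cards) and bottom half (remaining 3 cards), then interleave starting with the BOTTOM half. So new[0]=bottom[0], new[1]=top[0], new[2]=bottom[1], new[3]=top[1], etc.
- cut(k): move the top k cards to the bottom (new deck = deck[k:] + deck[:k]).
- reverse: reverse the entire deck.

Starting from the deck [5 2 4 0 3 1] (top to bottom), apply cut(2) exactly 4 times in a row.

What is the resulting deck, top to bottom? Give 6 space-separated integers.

Answer: 4 0 3 1 5 2

Derivation:
After op 1 (cut(2)): [4 0 3 1 5 2]
After op 2 (cut(2)): [3 1 5 2 4 0]
After op 3 (cut(2)): [5 2 4 0 3 1]
After op 4 (cut(2)): [4 0 3 1 5 2]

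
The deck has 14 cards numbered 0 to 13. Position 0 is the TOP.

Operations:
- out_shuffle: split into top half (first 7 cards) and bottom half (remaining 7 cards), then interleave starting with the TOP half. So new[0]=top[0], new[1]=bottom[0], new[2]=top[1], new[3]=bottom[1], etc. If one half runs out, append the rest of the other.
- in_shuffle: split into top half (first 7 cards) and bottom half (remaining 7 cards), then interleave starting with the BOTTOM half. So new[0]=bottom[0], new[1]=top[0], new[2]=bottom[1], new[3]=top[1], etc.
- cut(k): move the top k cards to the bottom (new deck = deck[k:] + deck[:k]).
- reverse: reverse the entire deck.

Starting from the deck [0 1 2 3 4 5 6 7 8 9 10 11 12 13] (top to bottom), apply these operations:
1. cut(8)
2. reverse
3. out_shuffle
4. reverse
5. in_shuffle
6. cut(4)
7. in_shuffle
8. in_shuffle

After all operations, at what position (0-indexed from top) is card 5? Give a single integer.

Answer: 3

Derivation:
After op 1 (cut(8)): [8 9 10 11 12 13 0 1 2 3 4 5 6 7]
After op 2 (reverse): [7 6 5 4 3 2 1 0 13 12 11 10 9 8]
After op 3 (out_shuffle): [7 0 6 13 5 12 4 11 3 10 2 9 1 8]
After op 4 (reverse): [8 1 9 2 10 3 11 4 12 5 13 6 0 7]
After op 5 (in_shuffle): [4 8 12 1 5 9 13 2 6 10 0 3 7 11]
After op 6 (cut(4)): [5 9 13 2 6 10 0 3 7 11 4 8 12 1]
After op 7 (in_shuffle): [3 5 7 9 11 13 4 2 8 6 12 10 1 0]
After op 8 (in_shuffle): [2 3 8 5 6 7 12 9 10 11 1 13 0 4]
Card 5 is at position 3.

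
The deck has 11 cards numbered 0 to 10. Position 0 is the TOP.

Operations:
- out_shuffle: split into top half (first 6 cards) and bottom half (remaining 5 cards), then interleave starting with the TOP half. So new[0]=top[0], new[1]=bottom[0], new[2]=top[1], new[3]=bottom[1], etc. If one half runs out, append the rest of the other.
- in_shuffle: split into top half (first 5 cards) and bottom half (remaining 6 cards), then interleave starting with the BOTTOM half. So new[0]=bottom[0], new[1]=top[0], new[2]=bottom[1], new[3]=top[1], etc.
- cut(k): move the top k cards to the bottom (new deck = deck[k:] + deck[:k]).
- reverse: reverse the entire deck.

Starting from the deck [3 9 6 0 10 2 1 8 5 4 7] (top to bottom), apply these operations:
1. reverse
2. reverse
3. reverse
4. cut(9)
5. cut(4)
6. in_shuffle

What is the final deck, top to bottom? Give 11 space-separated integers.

After op 1 (reverse): [7 4 5 8 1 2 10 0 6 9 3]
After op 2 (reverse): [3 9 6 0 10 2 1 8 5 4 7]
After op 3 (reverse): [7 4 5 8 1 2 10 0 6 9 3]
After op 4 (cut(9)): [9 3 7 4 5 8 1 2 10 0 6]
After op 5 (cut(4)): [5 8 1 2 10 0 6 9 3 7 4]
After op 6 (in_shuffle): [0 5 6 8 9 1 3 2 7 10 4]

Answer: 0 5 6 8 9 1 3 2 7 10 4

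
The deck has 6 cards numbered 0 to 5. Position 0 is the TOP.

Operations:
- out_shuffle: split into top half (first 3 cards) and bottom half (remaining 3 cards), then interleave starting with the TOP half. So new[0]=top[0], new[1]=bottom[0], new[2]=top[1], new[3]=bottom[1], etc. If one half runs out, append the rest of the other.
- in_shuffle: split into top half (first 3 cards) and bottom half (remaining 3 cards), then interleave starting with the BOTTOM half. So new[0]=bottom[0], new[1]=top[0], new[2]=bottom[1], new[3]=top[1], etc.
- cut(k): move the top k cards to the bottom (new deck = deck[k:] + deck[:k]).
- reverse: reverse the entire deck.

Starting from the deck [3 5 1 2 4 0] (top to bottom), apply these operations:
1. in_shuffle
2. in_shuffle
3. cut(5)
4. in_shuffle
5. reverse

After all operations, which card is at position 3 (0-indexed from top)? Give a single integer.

Answer: 3

Derivation:
After op 1 (in_shuffle): [2 3 4 5 0 1]
After op 2 (in_shuffle): [5 2 0 3 1 4]
After op 3 (cut(5)): [4 5 2 0 3 1]
After op 4 (in_shuffle): [0 4 3 5 1 2]
After op 5 (reverse): [2 1 5 3 4 0]
Position 3: card 3.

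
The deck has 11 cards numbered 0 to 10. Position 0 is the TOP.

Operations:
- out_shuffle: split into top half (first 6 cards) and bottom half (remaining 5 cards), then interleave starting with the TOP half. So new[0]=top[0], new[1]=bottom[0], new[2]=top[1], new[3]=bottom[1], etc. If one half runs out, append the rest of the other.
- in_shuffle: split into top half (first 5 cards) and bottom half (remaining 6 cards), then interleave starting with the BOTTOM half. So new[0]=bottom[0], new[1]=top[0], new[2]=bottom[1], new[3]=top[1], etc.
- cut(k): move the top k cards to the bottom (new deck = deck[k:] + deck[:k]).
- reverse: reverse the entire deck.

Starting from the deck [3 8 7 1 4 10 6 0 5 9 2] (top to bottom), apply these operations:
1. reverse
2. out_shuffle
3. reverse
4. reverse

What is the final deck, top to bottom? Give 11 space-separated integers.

After op 1 (reverse): [2 9 5 0 6 10 4 1 7 8 3]
After op 2 (out_shuffle): [2 4 9 1 5 7 0 8 6 3 10]
After op 3 (reverse): [10 3 6 8 0 7 5 1 9 4 2]
After op 4 (reverse): [2 4 9 1 5 7 0 8 6 3 10]

Answer: 2 4 9 1 5 7 0 8 6 3 10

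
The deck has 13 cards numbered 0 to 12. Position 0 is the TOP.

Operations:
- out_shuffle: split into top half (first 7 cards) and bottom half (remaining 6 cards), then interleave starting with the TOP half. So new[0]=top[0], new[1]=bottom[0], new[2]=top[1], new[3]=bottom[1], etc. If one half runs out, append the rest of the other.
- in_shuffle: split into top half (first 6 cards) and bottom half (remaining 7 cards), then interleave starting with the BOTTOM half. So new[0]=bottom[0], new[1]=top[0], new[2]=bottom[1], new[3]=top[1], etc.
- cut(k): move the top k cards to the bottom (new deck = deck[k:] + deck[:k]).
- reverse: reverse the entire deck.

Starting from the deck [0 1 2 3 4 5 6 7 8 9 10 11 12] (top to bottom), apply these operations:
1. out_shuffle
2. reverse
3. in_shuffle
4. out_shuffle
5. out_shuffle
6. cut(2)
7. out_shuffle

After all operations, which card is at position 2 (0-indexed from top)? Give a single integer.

After op 1 (out_shuffle): [0 7 1 8 2 9 3 10 4 11 5 12 6]
After op 2 (reverse): [6 12 5 11 4 10 3 9 2 8 1 7 0]
After op 3 (in_shuffle): [3 6 9 12 2 5 8 11 1 4 7 10 0]
After op 4 (out_shuffle): [3 11 6 1 9 4 12 7 2 10 5 0 8]
After op 5 (out_shuffle): [3 7 11 2 6 10 1 5 9 0 4 8 12]
After op 6 (cut(2)): [11 2 6 10 1 5 9 0 4 8 12 3 7]
After op 7 (out_shuffle): [11 0 2 4 6 8 10 12 1 3 5 7 9]
Position 2: card 2.

Answer: 2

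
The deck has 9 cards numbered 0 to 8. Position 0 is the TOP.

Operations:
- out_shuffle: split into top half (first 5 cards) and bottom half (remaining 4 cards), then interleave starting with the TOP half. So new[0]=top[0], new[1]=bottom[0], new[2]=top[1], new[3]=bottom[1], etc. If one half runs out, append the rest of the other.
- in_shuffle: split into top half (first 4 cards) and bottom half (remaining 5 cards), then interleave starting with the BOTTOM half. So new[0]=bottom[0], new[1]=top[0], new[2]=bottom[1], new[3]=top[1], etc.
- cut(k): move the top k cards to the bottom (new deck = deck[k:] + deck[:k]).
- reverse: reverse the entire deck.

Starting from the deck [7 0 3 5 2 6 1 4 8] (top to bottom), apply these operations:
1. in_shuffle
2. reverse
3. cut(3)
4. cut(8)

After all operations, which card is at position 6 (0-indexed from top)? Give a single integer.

After op 1 (in_shuffle): [2 7 6 0 1 3 4 5 8]
After op 2 (reverse): [8 5 4 3 1 0 6 7 2]
After op 3 (cut(3)): [3 1 0 6 7 2 8 5 4]
After op 4 (cut(8)): [4 3 1 0 6 7 2 8 5]
Position 6: card 2.

Answer: 2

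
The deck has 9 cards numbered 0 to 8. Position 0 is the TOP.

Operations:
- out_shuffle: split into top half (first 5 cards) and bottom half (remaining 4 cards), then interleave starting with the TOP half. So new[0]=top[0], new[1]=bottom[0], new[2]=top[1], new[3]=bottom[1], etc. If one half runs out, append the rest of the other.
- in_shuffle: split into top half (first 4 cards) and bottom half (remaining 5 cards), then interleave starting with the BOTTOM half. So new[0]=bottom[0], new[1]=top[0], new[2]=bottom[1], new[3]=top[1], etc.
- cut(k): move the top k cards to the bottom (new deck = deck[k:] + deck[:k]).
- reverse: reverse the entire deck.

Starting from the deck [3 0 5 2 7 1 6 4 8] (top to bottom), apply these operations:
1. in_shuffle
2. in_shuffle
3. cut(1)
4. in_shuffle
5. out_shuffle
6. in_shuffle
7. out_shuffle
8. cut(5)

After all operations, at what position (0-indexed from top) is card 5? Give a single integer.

Answer: 3

Derivation:
After op 1 (in_shuffle): [7 3 1 0 6 5 4 2 8]
After op 2 (in_shuffle): [6 7 5 3 4 1 2 0 8]
After op 3 (cut(1)): [7 5 3 4 1 2 0 8 6]
After op 4 (in_shuffle): [1 7 2 5 0 3 8 4 6]
After op 5 (out_shuffle): [1 3 7 8 2 4 5 6 0]
After op 6 (in_shuffle): [2 1 4 3 5 7 6 8 0]
After op 7 (out_shuffle): [2 7 1 6 4 8 3 0 5]
After op 8 (cut(5)): [8 3 0 5 2 7 1 6 4]
Card 5 is at position 3.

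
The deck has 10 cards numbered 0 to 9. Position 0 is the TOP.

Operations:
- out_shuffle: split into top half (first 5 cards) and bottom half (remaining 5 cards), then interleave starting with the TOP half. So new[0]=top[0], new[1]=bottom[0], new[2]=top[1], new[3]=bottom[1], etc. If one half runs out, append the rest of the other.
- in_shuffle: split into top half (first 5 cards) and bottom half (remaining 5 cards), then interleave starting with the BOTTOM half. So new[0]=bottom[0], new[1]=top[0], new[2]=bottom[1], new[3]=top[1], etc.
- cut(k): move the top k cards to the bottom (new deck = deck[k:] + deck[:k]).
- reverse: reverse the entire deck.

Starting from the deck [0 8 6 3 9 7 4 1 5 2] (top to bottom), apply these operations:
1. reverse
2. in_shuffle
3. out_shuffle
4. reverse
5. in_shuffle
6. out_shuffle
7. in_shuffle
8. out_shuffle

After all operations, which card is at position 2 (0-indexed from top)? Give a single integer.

Answer: 3

Derivation:
After op 1 (reverse): [2 5 1 4 7 9 3 6 8 0]
After op 2 (in_shuffle): [9 2 3 5 6 1 8 4 0 7]
After op 3 (out_shuffle): [9 1 2 8 3 4 5 0 6 7]
After op 4 (reverse): [7 6 0 5 4 3 8 2 1 9]
After op 5 (in_shuffle): [3 7 8 6 2 0 1 5 9 4]
After op 6 (out_shuffle): [3 0 7 1 8 5 6 9 2 4]
After op 7 (in_shuffle): [5 3 6 0 9 7 2 1 4 8]
After op 8 (out_shuffle): [5 7 3 2 6 1 0 4 9 8]
Position 2: card 3.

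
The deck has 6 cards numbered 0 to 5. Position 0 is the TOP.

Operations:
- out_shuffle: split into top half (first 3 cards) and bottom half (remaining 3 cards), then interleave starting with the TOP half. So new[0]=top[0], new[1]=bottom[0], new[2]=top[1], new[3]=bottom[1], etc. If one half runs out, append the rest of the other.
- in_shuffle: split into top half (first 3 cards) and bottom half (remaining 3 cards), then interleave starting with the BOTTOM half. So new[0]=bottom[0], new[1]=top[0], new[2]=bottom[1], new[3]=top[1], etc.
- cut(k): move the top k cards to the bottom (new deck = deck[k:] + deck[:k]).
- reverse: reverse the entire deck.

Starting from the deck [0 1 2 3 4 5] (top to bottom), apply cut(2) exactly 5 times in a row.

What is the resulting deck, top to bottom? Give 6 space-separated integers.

Answer: 4 5 0 1 2 3

Derivation:
After op 1 (cut(2)): [2 3 4 5 0 1]
After op 2 (cut(2)): [4 5 0 1 2 3]
After op 3 (cut(2)): [0 1 2 3 4 5]
After op 4 (cut(2)): [2 3 4 5 0 1]
After op 5 (cut(2)): [4 5 0 1 2 3]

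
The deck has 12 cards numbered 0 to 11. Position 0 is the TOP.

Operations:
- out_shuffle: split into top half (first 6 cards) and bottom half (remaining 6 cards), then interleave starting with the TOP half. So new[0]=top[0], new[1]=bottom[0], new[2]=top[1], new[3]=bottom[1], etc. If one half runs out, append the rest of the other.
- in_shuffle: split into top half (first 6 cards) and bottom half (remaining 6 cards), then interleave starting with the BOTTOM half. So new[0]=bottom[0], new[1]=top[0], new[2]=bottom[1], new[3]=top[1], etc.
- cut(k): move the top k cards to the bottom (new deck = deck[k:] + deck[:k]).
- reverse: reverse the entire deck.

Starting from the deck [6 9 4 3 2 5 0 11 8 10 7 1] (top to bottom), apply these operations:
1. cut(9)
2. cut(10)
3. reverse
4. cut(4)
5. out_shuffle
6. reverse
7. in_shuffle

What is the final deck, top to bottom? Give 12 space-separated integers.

Answer: 0 3 6 10 11 2 9 7 8 5 4 1

Derivation:
After op 1 (cut(9)): [10 7 1 6 9 4 3 2 5 0 11 8]
After op 2 (cut(10)): [11 8 10 7 1 6 9 4 3 2 5 0]
After op 3 (reverse): [0 5 2 3 4 9 6 1 7 10 8 11]
After op 4 (cut(4)): [4 9 6 1 7 10 8 11 0 5 2 3]
After op 5 (out_shuffle): [4 8 9 11 6 0 1 5 7 2 10 3]
After op 6 (reverse): [3 10 2 7 5 1 0 6 11 9 8 4]
After op 7 (in_shuffle): [0 3 6 10 11 2 9 7 8 5 4 1]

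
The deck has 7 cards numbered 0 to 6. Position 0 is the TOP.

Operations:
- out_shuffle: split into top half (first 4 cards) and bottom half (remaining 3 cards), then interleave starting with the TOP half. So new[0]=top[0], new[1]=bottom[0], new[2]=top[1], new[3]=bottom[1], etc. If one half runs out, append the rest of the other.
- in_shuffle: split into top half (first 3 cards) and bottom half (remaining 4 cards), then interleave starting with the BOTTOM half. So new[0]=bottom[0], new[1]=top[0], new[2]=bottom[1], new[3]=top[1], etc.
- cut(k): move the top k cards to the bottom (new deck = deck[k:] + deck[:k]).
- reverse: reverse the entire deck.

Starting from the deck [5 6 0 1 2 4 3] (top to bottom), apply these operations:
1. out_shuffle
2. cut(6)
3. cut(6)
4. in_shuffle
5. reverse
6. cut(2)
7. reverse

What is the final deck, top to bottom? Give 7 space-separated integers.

After op 1 (out_shuffle): [5 2 6 4 0 3 1]
After op 2 (cut(6)): [1 5 2 6 4 0 3]
After op 3 (cut(6)): [3 1 5 2 6 4 0]
After op 4 (in_shuffle): [2 3 6 1 4 5 0]
After op 5 (reverse): [0 5 4 1 6 3 2]
After op 6 (cut(2)): [4 1 6 3 2 0 5]
After op 7 (reverse): [5 0 2 3 6 1 4]

Answer: 5 0 2 3 6 1 4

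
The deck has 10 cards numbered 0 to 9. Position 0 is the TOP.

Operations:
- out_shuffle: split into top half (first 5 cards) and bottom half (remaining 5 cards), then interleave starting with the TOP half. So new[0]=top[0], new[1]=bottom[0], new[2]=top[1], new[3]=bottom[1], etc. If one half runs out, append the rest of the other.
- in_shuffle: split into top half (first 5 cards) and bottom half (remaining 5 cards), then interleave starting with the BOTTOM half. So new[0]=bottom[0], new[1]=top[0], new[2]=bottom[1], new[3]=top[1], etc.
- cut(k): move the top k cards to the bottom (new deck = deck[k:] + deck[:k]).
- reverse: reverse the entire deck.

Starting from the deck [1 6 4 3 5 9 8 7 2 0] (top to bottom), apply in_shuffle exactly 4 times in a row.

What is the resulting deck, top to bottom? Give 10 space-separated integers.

After op 1 (in_shuffle): [9 1 8 6 7 4 2 3 0 5]
After op 2 (in_shuffle): [4 9 2 1 3 8 0 6 5 7]
After op 3 (in_shuffle): [8 4 0 9 6 2 5 1 7 3]
After op 4 (in_shuffle): [2 8 5 4 1 0 7 9 3 6]

Answer: 2 8 5 4 1 0 7 9 3 6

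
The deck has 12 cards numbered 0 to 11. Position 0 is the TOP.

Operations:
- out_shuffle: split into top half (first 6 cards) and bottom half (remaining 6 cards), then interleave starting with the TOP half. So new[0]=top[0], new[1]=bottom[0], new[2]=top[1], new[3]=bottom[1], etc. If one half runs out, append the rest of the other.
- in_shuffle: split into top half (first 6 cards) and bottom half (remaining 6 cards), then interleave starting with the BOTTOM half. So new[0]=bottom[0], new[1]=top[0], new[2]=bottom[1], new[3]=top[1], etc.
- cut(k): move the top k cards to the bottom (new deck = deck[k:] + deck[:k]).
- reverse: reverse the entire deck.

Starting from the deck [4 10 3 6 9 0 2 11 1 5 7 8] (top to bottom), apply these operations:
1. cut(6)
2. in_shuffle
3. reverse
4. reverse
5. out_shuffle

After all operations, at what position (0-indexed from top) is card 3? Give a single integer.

Answer: 8

Derivation:
After op 1 (cut(6)): [2 11 1 5 7 8 4 10 3 6 9 0]
After op 2 (in_shuffle): [4 2 10 11 3 1 6 5 9 7 0 8]
After op 3 (reverse): [8 0 7 9 5 6 1 3 11 10 2 4]
After op 4 (reverse): [4 2 10 11 3 1 6 5 9 7 0 8]
After op 5 (out_shuffle): [4 6 2 5 10 9 11 7 3 0 1 8]
Card 3 is at position 8.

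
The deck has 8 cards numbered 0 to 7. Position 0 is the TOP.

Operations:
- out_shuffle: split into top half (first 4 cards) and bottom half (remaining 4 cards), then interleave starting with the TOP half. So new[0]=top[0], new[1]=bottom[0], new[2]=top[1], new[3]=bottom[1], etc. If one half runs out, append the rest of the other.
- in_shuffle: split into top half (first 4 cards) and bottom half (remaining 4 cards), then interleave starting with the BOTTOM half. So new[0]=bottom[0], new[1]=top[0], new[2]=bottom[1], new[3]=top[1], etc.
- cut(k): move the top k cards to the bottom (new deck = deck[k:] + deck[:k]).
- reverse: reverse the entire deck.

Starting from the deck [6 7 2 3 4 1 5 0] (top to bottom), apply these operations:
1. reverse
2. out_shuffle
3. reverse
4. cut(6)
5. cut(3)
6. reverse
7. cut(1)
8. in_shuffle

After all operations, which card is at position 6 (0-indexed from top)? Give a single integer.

After op 1 (reverse): [0 5 1 4 3 2 7 6]
After op 2 (out_shuffle): [0 3 5 2 1 7 4 6]
After op 3 (reverse): [6 4 7 1 2 5 3 0]
After op 4 (cut(6)): [3 0 6 4 7 1 2 5]
After op 5 (cut(3)): [4 7 1 2 5 3 0 6]
After op 6 (reverse): [6 0 3 5 2 1 7 4]
After op 7 (cut(1)): [0 3 5 2 1 7 4 6]
After op 8 (in_shuffle): [1 0 7 3 4 5 6 2]
Position 6: card 6.

Answer: 6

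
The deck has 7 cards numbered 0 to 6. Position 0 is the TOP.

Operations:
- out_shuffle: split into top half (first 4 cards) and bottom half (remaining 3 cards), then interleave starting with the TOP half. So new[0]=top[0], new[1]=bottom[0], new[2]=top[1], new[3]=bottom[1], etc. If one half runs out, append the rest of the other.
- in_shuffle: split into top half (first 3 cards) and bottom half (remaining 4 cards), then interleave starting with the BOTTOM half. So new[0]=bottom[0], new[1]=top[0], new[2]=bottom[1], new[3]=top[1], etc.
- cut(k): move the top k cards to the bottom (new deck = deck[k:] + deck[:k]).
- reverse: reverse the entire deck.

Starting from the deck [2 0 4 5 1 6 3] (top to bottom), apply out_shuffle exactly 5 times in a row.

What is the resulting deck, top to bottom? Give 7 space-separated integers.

Answer: 2 4 1 3 0 5 6

Derivation:
After op 1 (out_shuffle): [2 1 0 6 4 3 5]
After op 2 (out_shuffle): [2 4 1 3 0 5 6]
After op 3 (out_shuffle): [2 0 4 5 1 6 3]
After op 4 (out_shuffle): [2 1 0 6 4 3 5]
After op 5 (out_shuffle): [2 4 1 3 0 5 6]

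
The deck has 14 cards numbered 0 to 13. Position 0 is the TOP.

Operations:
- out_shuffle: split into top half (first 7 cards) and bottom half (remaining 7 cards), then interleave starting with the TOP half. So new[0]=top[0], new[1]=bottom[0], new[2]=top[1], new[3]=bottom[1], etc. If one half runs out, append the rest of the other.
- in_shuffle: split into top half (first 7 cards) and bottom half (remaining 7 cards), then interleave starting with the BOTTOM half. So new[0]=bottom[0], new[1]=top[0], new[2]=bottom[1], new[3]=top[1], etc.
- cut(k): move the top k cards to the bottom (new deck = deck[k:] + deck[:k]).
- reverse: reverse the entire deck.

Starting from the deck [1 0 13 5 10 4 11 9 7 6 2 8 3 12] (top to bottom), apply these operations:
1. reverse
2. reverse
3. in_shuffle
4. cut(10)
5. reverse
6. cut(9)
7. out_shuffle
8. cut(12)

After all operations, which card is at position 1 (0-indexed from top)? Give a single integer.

Answer: 1

Derivation:
After op 1 (reverse): [12 3 8 2 6 7 9 11 4 10 5 13 0 1]
After op 2 (reverse): [1 0 13 5 10 4 11 9 7 6 2 8 3 12]
After op 3 (in_shuffle): [9 1 7 0 6 13 2 5 8 10 3 4 12 11]
After op 4 (cut(10)): [3 4 12 11 9 1 7 0 6 13 2 5 8 10]
After op 5 (reverse): [10 8 5 2 13 6 0 7 1 9 11 12 4 3]
After op 6 (cut(9)): [9 11 12 4 3 10 8 5 2 13 6 0 7 1]
After op 7 (out_shuffle): [9 5 11 2 12 13 4 6 3 0 10 7 8 1]
After op 8 (cut(12)): [8 1 9 5 11 2 12 13 4 6 3 0 10 7]
Position 1: card 1.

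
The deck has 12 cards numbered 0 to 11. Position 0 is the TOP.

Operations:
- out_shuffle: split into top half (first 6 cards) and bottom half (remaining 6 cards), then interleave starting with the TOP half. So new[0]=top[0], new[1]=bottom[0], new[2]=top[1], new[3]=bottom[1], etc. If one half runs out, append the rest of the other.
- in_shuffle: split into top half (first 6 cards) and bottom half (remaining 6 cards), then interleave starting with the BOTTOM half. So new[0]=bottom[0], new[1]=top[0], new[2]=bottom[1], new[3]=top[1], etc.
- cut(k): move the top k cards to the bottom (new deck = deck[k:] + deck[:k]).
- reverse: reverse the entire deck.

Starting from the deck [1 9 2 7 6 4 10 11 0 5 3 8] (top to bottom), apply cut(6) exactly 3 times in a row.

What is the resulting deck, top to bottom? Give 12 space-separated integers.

After op 1 (cut(6)): [10 11 0 5 3 8 1 9 2 7 6 4]
After op 2 (cut(6)): [1 9 2 7 6 4 10 11 0 5 3 8]
After op 3 (cut(6)): [10 11 0 5 3 8 1 9 2 7 6 4]

Answer: 10 11 0 5 3 8 1 9 2 7 6 4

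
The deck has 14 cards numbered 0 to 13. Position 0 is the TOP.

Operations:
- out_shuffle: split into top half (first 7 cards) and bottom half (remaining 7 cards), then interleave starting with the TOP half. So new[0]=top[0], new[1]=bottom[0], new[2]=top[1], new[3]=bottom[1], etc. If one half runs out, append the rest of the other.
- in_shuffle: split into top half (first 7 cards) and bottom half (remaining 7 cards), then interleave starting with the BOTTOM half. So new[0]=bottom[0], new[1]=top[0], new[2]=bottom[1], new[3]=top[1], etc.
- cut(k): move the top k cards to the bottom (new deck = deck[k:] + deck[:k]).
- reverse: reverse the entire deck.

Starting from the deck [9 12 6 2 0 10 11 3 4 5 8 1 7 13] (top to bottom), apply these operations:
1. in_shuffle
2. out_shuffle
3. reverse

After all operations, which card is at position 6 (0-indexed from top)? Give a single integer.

After op 1 (in_shuffle): [3 9 4 12 5 6 8 2 1 0 7 10 13 11]
After op 2 (out_shuffle): [3 2 9 1 4 0 12 7 5 10 6 13 8 11]
After op 3 (reverse): [11 8 13 6 10 5 7 12 0 4 1 9 2 3]
Position 6: card 7.

Answer: 7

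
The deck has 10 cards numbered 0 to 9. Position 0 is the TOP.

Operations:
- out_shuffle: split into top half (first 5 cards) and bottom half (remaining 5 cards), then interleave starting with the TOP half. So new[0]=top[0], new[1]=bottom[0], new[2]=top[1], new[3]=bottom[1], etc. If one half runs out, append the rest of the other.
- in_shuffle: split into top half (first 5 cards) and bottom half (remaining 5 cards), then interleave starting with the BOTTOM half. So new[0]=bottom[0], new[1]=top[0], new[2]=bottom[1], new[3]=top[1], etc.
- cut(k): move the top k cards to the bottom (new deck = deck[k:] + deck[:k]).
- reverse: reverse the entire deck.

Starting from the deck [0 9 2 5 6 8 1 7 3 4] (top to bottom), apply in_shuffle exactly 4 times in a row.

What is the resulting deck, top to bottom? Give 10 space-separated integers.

After op 1 (in_shuffle): [8 0 1 9 7 2 3 5 4 6]
After op 2 (in_shuffle): [2 8 3 0 5 1 4 9 6 7]
After op 3 (in_shuffle): [1 2 4 8 9 3 6 0 7 5]
After op 4 (in_shuffle): [3 1 6 2 0 4 7 8 5 9]

Answer: 3 1 6 2 0 4 7 8 5 9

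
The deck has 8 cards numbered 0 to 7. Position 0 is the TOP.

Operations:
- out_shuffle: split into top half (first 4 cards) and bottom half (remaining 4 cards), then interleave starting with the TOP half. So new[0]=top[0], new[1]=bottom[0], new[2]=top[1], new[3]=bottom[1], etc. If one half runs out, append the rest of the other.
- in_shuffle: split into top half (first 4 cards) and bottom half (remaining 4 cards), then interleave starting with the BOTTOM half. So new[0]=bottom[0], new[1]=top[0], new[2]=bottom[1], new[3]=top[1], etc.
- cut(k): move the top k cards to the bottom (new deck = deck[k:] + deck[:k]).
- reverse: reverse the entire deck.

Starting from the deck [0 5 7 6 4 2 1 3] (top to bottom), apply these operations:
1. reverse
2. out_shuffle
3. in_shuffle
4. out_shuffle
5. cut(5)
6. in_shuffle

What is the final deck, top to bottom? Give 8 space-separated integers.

Answer: 4 0 3 6 1 7 5 2

Derivation:
After op 1 (reverse): [3 1 2 4 6 7 5 0]
After op 2 (out_shuffle): [3 6 1 7 2 5 4 0]
After op 3 (in_shuffle): [2 3 5 6 4 1 0 7]
After op 4 (out_shuffle): [2 4 3 1 5 0 6 7]
After op 5 (cut(5)): [0 6 7 2 4 3 1 5]
After op 6 (in_shuffle): [4 0 3 6 1 7 5 2]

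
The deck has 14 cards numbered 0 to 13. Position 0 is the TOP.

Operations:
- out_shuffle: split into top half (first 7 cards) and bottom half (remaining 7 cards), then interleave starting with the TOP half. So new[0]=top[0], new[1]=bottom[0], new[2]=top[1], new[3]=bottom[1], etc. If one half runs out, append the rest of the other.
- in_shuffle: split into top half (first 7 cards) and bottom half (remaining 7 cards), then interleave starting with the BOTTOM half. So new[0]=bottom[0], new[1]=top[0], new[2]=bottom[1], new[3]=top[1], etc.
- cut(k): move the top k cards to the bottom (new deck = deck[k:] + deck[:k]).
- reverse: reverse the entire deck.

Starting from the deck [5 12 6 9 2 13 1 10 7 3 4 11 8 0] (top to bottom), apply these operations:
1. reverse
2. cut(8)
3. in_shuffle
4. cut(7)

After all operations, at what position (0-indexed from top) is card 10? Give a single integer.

After op 1 (reverse): [0 8 11 4 3 7 10 1 13 2 9 6 12 5]
After op 2 (cut(8)): [13 2 9 6 12 5 0 8 11 4 3 7 10 1]
After op 3 (in_shuffle): [8 13 11 2 4 9 3 6 7 12 10 5 1 0]
After op 4 (cut(7)): [6 7 12 10 5 1 0 8 13 11 2 4 9 3]
Card 10 is at position 3.

Answer: 3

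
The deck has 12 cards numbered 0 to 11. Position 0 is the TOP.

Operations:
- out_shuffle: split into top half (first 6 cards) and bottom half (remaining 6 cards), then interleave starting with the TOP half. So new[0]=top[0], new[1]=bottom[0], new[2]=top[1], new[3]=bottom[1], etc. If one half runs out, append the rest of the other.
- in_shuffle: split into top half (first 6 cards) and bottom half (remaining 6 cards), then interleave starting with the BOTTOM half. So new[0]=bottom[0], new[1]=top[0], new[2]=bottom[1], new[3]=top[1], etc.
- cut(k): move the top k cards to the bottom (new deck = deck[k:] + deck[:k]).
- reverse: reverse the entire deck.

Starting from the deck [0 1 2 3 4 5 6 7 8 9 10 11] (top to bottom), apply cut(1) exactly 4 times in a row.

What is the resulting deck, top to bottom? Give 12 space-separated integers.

Answer: 4 5 6 7 8 9 10 11 0 1 2 3

Derivation:
After op 1 (cut(1)): [1 2 3 4 5 6 7 8 9 10 11 0]
After op 2 (cut(1)): [2 3 4 5 6 7 8 9 10 11 0 1]
After op 3 (cut(1)): [3 4 5 6 7 8 9 10 11 0 1 2]
After op 4 (cut(1)): [4 5 6 7 8 9 10 11 0 1 2 3]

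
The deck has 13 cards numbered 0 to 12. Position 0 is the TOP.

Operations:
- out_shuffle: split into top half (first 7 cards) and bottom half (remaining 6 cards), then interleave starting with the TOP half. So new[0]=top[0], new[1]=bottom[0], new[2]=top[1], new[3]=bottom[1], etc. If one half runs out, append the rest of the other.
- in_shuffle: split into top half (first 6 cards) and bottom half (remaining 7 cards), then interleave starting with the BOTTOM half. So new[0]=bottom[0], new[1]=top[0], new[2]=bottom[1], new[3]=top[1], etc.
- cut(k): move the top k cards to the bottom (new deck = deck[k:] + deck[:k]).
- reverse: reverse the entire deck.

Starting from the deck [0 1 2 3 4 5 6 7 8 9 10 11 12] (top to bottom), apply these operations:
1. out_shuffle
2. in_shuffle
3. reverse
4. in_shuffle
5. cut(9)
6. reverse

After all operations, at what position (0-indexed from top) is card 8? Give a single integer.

Answer: 10

Derivation:
After op 1 (out_shuffle): [0 7 1 8 2 9 3 10 4 11 5 12 6]
After op 2 (in_shuffle): [3 0 10 7 4 1 11 8 5 2 12 9 6]
After op 3 (reverse): [6 9 12 2 5 8 11 1 4 7 10 0 3]
After op 4 (in_shuffle): [11 6 1 9 4 12 7 2 10 5 0 8 3]
After op 5 (cut(9)): [5 0 8 3 11 6 1 9 4 12 7 2 10]
After op 6 (reverse): [10 2 7 12 4 9 1 6 11 3 8 0 5]
Card 8 is at position 10.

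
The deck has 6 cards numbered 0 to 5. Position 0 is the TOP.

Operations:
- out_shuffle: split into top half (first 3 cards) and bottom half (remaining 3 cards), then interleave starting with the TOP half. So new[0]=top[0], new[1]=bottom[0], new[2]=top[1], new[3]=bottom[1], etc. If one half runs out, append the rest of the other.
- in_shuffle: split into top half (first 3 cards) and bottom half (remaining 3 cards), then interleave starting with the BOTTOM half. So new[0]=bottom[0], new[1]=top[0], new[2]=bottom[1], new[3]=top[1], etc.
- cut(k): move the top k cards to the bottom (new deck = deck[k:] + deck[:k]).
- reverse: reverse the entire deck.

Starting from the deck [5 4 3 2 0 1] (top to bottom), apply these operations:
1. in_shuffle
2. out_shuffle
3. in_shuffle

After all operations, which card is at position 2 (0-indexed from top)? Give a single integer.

After op 1 (in_shuffle): [2 5 0 4 1 3]
After op 2 (out_shuffle): [2 4 5 1 0 3]
After op 3 (in_shuffle): [1 2 0 4 3 5]
Position 2: card 0.

Answer: 0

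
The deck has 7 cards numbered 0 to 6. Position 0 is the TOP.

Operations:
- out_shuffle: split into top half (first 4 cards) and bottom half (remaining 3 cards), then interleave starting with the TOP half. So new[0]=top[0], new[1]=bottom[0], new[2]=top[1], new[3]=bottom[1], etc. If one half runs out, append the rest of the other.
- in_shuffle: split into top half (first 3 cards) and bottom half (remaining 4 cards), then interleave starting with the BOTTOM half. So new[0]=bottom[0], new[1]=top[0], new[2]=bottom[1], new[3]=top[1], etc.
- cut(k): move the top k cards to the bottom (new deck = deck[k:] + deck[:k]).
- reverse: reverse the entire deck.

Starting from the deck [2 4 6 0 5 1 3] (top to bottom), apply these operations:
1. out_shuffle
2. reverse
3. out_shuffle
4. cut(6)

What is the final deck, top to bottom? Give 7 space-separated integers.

Answer: 1 0 4 3 5 6 2

Derivation:
After op 1 (out_shuffle): [2 5 4 1 6 3 0]
After op 2 (reverse): [0 3 6 1 4 5 2]
After op 3 (out_shuffle): [0 4 3 5 6 2 1]
After op 4 (cut(6)): [1 0 4 3 5 6 2]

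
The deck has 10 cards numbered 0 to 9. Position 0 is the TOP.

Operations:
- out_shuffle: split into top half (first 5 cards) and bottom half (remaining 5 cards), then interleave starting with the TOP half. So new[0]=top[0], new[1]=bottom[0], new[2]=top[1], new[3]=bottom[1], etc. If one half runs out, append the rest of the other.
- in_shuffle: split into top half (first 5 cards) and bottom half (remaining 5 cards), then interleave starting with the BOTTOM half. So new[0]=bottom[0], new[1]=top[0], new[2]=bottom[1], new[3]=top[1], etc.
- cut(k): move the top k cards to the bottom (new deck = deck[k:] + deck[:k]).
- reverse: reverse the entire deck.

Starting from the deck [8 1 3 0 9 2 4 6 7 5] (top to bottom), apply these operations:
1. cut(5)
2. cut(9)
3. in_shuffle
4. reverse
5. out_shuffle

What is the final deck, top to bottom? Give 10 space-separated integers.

Answer: 7 1 0 2 6 8 3 9 4 5

Derivation:
After op 1 (cut(5)): [2 4 6 7 5 8 1 3 0 9]
After op 2 (cut(9)): [9 2 4 6 7 5 8 1 3 0]
After op 3 (in_shuffle): [5 9 8 2 1 4 3 6 0 7]
After op 4 (reverse): [7 0 6 3 4 1 2 8 9 5]
After op 5 (out_shuffle): [7 1 0 2 6 8 3 9 4 5]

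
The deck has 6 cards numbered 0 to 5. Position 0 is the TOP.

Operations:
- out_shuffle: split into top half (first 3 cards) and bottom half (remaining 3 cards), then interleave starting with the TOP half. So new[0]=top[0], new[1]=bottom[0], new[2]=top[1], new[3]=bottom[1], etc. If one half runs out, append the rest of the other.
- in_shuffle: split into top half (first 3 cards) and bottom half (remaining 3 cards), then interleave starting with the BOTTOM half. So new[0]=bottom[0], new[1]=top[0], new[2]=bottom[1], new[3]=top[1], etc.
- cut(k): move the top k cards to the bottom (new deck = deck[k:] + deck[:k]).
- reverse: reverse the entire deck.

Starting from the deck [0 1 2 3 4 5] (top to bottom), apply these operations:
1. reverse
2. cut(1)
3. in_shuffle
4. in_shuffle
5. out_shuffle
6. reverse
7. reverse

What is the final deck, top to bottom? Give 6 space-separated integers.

After op 1 (reverse): [5 4 3 2 1 0]
After op 2 (cut(1)): [4 3 2 1 0 5]
After op 3 (in_shuffle): [1 4 0 3 5 2]
After op 4 (in_shuffle): [3 1 5 4 2 0]
After op 5 (out_shuffle): [3 4 1 2 5 0]
After op 6 (reverse): [0 5 2 1 4 3]
After op 7 (reverse): [3 4 1 2 5 0]

Answer: 3 4 1 2 5 0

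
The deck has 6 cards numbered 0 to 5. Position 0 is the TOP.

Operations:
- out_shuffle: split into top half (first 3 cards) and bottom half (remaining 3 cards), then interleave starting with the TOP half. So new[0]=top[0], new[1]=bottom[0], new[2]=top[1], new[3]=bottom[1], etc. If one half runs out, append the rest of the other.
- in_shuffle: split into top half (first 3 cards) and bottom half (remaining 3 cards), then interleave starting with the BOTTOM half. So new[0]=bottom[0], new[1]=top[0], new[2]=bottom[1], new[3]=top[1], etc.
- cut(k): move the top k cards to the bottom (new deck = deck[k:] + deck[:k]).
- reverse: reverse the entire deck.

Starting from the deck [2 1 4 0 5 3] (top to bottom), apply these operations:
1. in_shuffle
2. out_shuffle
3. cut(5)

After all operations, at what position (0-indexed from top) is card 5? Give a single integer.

After op 1 (in_shuffle): [0 2 5 1 3 4]
After op 2 (out_shuffle): [0 1 2 3 5 4]
After op 3 (cut(5)): [4 0 1 2 3 5]
Card 5 is at position 5.

Answer: 5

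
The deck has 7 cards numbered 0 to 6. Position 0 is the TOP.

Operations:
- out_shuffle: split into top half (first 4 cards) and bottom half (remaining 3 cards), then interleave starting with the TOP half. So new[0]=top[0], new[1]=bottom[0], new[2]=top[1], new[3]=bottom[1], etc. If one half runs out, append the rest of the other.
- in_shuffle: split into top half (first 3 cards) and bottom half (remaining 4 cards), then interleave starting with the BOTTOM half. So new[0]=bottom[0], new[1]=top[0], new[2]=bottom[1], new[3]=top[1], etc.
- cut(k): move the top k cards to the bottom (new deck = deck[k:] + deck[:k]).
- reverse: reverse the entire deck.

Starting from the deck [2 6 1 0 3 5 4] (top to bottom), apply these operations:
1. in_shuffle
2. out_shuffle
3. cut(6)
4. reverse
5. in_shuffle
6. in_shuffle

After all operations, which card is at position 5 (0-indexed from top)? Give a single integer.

After op 1 (in_shuffle): [0 2 3 6 5 1 4]
After op 2 (out_shuffle): [0 5 2 1 3 4 6]
After op 3 (cut(6)): [6 0 5 2 1 3 4]
After op 4 (reverse): [4 3 1 2 5 0 6]
After op 5 (in_shuffle): [2 4 5 3 0 1 6]
After op 6 (in_shuffle): [3 2 0 4 1 5 6]
Position 5: card 5.

Answer: 5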